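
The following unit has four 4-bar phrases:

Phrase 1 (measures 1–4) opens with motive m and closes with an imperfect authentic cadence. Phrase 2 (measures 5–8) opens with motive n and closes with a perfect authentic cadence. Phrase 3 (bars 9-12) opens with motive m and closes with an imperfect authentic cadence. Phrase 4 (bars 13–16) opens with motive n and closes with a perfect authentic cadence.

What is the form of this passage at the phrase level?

repeated period

The cadence pattern IAC–PAC–IAC–PAC is weak–strong twice, and phrases 3–4 restate phrases 1–2: a period heard twice, not a double period (which would end weakly at phrase 2).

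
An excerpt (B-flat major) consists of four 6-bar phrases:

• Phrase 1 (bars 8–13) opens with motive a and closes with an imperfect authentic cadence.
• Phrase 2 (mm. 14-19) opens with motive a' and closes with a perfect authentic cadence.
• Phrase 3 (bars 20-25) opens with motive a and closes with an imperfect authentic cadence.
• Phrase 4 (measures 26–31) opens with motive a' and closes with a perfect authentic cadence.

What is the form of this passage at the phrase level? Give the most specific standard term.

repeated period

The cadence pattern IAC–PAC–IAC–PAC is weak–strong twice, and phrases 3–4 restate phrases 1–2: a period heard twice, not a double period (which would end weakly at phrase 2).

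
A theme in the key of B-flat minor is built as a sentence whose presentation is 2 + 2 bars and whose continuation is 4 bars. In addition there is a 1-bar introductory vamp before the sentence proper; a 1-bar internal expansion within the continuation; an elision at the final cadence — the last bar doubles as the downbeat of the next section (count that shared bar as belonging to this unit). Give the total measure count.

10 measures

Basic sentence: 2 + 2 + 4 = 8 bars.
8 (basic form) + 1 (introduction) + 1 (internal expansion) = 10.
The elision shares a bar with the next section but does not change this unit's count.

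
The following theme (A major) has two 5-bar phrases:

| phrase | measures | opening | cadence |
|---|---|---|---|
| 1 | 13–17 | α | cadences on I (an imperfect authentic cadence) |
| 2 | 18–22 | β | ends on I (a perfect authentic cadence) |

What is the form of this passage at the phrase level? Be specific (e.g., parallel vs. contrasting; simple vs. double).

Phrase 1 ends with an imperfect authentic cadence (weaker) and phrase 2 with a perfect authentic cadence (stronger): antecedent + consequent = a period.
The two phrases open with different material (α / β), so the period is contrasting.

contrasting period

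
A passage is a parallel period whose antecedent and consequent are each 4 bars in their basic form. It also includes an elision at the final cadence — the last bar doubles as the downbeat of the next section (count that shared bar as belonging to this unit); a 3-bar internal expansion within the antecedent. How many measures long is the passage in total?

11 measures

Basic parallel period: 4 + 4 = 8 bars.
8 (basic form) + 3 (internal expansion) = 11.
The elision shares a bar with the next section but does not change this unit's count.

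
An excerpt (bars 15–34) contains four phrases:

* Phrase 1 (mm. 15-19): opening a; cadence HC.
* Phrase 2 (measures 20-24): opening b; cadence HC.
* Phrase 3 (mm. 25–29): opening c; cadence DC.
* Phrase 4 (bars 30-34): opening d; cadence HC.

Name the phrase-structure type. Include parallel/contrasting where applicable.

Phrase 4 ends with a half cadence, no stronger than phrase 2's half cadence, so the four phrases do not form a double period; nor do phrases 3–4 duplicate 1–2, so it is not a repeated period. With no phrase reaching a conclusive cadence, the passage is a phrase group.

phrase group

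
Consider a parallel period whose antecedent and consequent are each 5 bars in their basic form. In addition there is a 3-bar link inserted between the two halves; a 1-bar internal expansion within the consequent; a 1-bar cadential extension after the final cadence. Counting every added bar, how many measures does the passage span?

Basic parallel period: 5 + 5 = 10 bars.
10 (basic form) + 3 (link) + 1 (internal expansion) + 1 (cadential extension) = 15.

15 measures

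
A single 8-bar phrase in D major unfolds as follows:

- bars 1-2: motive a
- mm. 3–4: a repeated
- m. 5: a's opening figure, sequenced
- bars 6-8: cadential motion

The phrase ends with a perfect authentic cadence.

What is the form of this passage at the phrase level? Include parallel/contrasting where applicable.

sentence

Basic idea (bars 1–2) + its repetition (mm. 3–4) form the presentation; fragmentation and cadence (mm. 5-8) form the continuation — the 8-bar whole is a sentence.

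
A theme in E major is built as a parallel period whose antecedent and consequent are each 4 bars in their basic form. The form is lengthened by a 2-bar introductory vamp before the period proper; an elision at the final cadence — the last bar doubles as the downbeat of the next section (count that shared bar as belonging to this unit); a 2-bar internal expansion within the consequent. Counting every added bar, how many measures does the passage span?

Basic parallel period: 4 + 4 = 8 bars.
8 (basic form) + 2 (introduction) + 2 (internal expansion) = 12.
The elision shares a bar with the next section but does not change this unit's count.

12 measures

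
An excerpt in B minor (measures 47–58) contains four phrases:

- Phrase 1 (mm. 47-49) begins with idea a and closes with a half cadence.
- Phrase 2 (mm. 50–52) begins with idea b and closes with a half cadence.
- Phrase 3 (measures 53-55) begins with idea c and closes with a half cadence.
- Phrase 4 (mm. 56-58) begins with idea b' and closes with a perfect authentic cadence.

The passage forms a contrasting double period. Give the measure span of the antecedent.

measures 47–52

In a double period the first pair of phrases (ending half cadence) is the large antecedent and the second pair (ending perfect authentic cadence) is the large consequent; the antecedent is measures 47–52.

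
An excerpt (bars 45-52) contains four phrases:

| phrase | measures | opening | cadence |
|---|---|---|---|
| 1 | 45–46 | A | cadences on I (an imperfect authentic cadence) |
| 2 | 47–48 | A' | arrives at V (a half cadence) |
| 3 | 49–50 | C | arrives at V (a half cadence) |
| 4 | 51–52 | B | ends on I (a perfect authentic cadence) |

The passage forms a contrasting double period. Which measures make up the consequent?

In a double period the four phrases pair into a large antecedent (phrases 1–2, ending half cadence) and a large consequent (phrases 3–4, ending perfect authentic cadence). The consequent spans mm. 49–52.

measures 49–52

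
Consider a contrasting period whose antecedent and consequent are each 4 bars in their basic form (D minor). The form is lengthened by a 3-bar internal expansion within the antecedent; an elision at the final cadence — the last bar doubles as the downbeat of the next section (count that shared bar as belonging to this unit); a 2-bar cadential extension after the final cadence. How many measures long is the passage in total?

Basic contrasting period: 4 + 4 = 8 bars.
8 (basic form) + 3 (internal expansion) + 2 (cadential extension) = 13.
The elision shares a bar with the next section but does not change this unit's count.

13 measures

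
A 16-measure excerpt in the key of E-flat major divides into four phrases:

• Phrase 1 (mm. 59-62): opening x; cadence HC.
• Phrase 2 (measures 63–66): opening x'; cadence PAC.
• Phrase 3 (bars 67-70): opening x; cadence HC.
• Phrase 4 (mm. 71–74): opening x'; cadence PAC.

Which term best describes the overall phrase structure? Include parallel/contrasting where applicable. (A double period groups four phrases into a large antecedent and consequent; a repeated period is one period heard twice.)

The cadence pattern HC–PAC–HC–PAC is weak–strong twice, and phrases 3–4 restate phrases 1–2: a period heard twice, not a double period (which would end weakly at phrase 2).

repeated period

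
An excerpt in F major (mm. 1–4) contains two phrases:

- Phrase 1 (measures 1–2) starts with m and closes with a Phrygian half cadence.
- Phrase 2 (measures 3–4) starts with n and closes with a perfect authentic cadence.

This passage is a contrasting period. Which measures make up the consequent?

measures 3–4

The antecedent is the phrase ending with the weaker cadence (Phrygian half cadence, phrase 1) and the consequent the one ending more conclusively (perfect authentic cadence, phrase 2); the consequent is mm. 3-4.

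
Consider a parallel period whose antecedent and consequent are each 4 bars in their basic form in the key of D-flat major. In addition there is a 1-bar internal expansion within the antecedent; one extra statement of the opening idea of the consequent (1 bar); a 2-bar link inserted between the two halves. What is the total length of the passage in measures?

Basic parallel period: 4 + 4 = 8 bars.
8 (basic form) + 1 (internal expansion) + 1 (extra statement) + 2 (link) = 12.

12 measures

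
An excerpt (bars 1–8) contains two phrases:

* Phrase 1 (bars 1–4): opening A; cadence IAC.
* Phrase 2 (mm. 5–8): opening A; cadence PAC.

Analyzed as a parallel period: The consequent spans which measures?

measures 5–8

The antecedent is the phrase ending with the weaker cadence (imperfect authentic cadence, phrase 1) and the consequent the one ending more conclusively (perfect authentic cadence, phrase 2); the consequent is bars 5-8.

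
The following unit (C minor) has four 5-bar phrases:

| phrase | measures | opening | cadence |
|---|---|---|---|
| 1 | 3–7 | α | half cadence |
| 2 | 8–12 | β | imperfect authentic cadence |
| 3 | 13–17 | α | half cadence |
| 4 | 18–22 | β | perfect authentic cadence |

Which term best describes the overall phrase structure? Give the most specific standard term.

parallel double period

Four phrases in two halves: the first half (bars 3–12) ends with an imperfect authentic cadence, the second (mm. 13–22) with a perfect authentic cadence — a large antecedent–consequent pair, i.e. a double period.
Phrase 3 begins with the same material as phrase 1, making it parallel.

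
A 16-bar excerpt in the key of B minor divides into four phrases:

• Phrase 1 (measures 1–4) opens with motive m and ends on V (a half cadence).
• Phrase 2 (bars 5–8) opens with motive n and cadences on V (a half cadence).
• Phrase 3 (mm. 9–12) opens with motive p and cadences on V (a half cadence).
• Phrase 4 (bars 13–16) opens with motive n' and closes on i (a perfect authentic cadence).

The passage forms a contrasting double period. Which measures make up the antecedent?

measures 1–8

In a double period the first pair of phrases (ending half cadence) is the large antecedent and the second pair (ending perfect authentic cadence) is the large consequent; the antecedent is measures 1–8.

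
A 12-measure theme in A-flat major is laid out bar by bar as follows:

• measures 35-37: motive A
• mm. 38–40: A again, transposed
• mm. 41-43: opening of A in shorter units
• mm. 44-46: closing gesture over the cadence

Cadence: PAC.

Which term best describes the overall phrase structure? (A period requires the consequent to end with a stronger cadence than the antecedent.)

sentence

Basic idea (bars 35-37) + its repetition (mm. 38–40) form the presentation; fragmentation and cadence (measures 41–46) form the continuation — the 12-bar whole is a sentence.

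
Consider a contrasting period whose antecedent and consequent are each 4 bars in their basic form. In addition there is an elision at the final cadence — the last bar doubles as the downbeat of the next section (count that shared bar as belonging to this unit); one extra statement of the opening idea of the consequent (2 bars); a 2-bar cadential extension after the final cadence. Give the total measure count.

Basic contrasting period: 4 + 4 = 8 bars.
8 (basic form) + 2 (extra statement) + 2 (cadential extension) = 12.
The elision shares a bar with the next section but does not change this unit's count.

12 measures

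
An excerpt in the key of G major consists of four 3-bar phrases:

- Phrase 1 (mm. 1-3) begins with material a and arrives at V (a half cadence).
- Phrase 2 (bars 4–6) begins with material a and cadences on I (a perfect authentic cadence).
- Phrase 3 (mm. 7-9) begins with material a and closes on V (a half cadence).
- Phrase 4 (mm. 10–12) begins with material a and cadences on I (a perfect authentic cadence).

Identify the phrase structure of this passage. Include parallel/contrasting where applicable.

repeated period

The cadence pattern HC–PAC–HC–PAC is weak–strong twice, and phrases 3–4 restate phrases 1–2: a period heard twice, not a double period (which would end weakly at phrase 2).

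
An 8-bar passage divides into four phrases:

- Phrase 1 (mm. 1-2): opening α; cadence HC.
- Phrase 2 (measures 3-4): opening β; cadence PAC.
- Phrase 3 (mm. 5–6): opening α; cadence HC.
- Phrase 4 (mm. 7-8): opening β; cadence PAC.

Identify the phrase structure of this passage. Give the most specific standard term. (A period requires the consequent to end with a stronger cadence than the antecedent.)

The cadence pattern HC–PAC–HC–PAC is weak–strong twice, and phrases 3–4 restate phrases 1–2: a period heard twice, not a double period (which would end weakly at phrase 2).

repeated period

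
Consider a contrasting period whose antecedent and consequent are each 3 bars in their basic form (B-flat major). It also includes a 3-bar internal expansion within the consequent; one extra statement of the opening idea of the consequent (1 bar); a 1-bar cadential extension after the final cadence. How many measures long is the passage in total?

Basic contrasting period: 3 + 3 = 6 bars.
6 (basic form) + 3 (internal expansion) + 1 (extra statement) + 1 (cadential extension) = 11.

11 measures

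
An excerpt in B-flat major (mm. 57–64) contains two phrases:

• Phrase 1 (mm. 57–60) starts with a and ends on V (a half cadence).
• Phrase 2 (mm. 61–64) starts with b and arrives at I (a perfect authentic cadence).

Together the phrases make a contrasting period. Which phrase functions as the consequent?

phrase 2

The phrase ending with the weaker cadence (half cadence) is the antecedent; the one ending more conclusively (perfect authentic cadence) is the consequent. The consequent is phrase 2.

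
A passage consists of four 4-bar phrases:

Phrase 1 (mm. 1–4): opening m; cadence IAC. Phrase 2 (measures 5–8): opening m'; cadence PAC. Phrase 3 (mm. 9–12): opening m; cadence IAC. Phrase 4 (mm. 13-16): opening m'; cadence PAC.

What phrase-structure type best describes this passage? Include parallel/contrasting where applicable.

The cadence pattern IAC–PAC–IAC–PAC is weak–strong twice, and phrases 3–4 restate phrases 1–2: a period heard twice, not a double period (which would end weakly at phrase 2).

repeated period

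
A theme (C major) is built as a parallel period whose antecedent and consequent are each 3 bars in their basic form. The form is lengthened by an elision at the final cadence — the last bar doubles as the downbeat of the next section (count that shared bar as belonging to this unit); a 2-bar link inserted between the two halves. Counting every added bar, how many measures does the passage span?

8 measures

Basic parallel period: 3 + 3 = 6 bars.
6 (basic form) + 2 (link) = 8.
The elision shares a bar with the next section but does not change this unit's count.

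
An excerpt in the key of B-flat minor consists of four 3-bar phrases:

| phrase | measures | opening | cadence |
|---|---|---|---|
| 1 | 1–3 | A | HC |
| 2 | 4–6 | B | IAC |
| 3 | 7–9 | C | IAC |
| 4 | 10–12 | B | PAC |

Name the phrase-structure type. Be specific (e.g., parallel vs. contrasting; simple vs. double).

Four phrases in two halves: the first half (bars 1–6) ends with an imperfect authentic cadence, the second (mm. 7–12) with a perfect authentic cadence — a large antecedent–consequent pair, i.e. a double period.
Phrase 3 begins with different material from phrase 1, making it contrasting.

contrasting double period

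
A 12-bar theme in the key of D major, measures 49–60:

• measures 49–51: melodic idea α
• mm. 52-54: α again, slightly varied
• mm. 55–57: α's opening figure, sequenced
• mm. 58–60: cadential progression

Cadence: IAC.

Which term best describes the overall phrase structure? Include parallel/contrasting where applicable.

Basic idea (measures 49-51) + its repetition (measures 52–54) form the presentation; fragmentation and cadence (measures 55-60) form the continuation — the 12-bar whole is a sentence.

sentence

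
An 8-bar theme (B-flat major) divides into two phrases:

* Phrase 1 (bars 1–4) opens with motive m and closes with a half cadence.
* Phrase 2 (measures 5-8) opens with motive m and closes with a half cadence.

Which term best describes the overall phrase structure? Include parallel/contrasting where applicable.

Both phrases have the same opening (m) and the same cadence (half cadence): the second is a restatement, not a consequent, so this is a repeated phrase rather than a period.

repeated phrase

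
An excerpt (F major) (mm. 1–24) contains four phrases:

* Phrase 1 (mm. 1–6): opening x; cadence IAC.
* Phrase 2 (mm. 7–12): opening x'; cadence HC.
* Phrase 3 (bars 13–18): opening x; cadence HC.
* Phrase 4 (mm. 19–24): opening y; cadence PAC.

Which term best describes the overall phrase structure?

Four phrases in two halves: the first half (measures 1–12) ends with a half cadence, the second (measures 13–24) with a perfect authentic cadence — a large antecedent–consequent pair, i.e. a double period.
Phrase 3 begins with the same material as phrase 1, making it parallel.

parallel double period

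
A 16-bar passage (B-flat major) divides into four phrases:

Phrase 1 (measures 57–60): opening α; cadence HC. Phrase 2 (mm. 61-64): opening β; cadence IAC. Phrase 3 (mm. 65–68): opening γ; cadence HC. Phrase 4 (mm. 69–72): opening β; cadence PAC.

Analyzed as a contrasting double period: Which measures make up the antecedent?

In a double period the four phrases pair into a large antecedent (phrases 1–2, ending imperfect authentic cadence) and a large consequent (phrases 3–4, ending perfect authentic cadence). The antecedent spans mm. 57–64.

measures 57–64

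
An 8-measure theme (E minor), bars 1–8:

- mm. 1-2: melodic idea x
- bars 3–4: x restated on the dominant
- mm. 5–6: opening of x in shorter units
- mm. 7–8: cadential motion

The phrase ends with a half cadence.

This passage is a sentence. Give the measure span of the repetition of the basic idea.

The presentation of a sentence is the basic idea (bars 1–2) plus its repetition (bars 3–4); the repetition of the basic idea is therefore mm. 3–4.

measures 3–4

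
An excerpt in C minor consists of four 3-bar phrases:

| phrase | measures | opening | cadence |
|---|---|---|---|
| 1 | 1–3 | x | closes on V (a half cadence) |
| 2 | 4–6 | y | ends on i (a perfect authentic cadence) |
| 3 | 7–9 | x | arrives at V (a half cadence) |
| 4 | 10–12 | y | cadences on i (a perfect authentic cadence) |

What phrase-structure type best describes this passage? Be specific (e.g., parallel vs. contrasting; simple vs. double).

The cadence pattern HC–PAC–HC–PAC is weak–strong twice, and phrases 3–4 restate phrases 1–2: a period heard twice, not a double period (which would end weakly at phrase 2).

repeated period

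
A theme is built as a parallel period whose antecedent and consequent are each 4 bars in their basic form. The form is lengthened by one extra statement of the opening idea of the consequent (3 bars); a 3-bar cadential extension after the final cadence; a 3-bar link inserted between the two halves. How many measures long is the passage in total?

Basic parallel period: 4 + 4 = 8 bars.
8 (basic form) + 3 (extra statement) + 3 (cadential extension) + 3 (link) = 17.

17 measures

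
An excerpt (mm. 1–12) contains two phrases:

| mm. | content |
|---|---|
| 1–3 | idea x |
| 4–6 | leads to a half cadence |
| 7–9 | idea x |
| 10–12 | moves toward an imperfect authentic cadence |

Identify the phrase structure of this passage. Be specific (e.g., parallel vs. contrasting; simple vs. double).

Phrase 1 ends with a half cadence (weaker) and phrase 2 with an imperfect authentic cadence (stronger): antecedent + consequent = a period.
The two phrases open with the same material (x / x), so the period is parallel.

parallel period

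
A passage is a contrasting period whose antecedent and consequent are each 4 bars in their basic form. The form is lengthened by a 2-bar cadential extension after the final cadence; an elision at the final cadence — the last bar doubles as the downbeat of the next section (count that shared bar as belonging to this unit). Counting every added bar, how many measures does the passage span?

Basic contrasting period: 4 + 4 = 8 bars.
8 (basic form) + 2 (cadential extension) = 10.
The elision shares a bar with the next section but does not change this unit's count.

10 measures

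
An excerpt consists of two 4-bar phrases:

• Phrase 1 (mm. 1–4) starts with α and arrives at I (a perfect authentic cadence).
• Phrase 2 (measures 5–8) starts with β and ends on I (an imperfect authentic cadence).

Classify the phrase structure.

The second phrase closes with an imperfect authentic cadence, which is not stronger than the first phrase's perfect authentic cadence; without a weak→strong cadential pair there is no antecedent–consequent relationship, so this is a phrase group rather than a period.

phrase group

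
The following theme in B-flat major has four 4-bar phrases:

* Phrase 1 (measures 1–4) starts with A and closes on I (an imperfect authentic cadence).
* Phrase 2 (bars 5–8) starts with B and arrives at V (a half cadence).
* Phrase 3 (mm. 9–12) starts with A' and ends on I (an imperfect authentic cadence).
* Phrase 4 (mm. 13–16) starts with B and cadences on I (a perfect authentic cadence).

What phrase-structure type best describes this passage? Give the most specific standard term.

Four phrases in two halves: the first half (mm. 1-8) ends with a half cadence, the second (mm. 9-16) with a perfect authentic cadence — a large antecedent–consequent pair, i.e. a double period.
Phrase 3 begins with the same material as phrase 1, making it parallel.

parallel double period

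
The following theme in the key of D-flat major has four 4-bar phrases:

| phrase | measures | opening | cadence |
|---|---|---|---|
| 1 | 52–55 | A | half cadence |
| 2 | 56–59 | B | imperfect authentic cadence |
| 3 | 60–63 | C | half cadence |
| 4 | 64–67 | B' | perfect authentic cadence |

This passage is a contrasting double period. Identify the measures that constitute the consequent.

In a double period the four phrases pair into a large antecedent (phrases 1–2, ending imperfect authentic cadence) and a large consequent (phrases 3–4, ending perfect authentic cadence). The consequent spans mm. 60–67.

measures 60–67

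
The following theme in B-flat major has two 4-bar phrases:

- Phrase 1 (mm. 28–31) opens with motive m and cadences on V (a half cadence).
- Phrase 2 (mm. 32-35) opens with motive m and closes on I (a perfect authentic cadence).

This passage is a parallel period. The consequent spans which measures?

The antecedent is the phrase ending with the weaker cadence (half cadence, phrase 1) and the consequent the one ending more conclusively (perfect authentic cadence, phrase 2); the consequent is mm. 32-35.

measures 32–35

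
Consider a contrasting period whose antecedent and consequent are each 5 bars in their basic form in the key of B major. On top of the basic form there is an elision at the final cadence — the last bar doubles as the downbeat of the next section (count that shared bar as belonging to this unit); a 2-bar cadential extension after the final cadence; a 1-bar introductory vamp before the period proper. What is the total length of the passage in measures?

13 measures

Basic contrasting period: 5 + 5 = 10 bars.
10 (basic form) + 2 (cadential extension) + 1 (introduction) = 13.
The elision shares a bar with the next section but does not change this unit's count.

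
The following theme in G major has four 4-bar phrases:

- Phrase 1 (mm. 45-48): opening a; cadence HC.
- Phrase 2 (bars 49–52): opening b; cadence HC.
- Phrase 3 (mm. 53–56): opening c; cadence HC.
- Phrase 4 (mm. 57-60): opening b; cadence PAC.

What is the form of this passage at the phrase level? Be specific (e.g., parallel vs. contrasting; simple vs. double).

Four phrases in two halves: the first half (mm. 45–52) ends with a half cadence, the second (mm. 53–60) with a perfect authentic cadence — a large antecedent–consequent pair, i.e. a double period.
Phrase 3 begins with different material from phrase 1, making it contrasting.

contrasting double period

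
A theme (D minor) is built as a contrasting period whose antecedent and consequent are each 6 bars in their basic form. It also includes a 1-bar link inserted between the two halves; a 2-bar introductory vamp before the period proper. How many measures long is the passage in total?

15 measures

Basic contrasting period: 6 + 6 = 12 bars.
12 (basic form) + 1 (link) + 2 (introduction) = 15.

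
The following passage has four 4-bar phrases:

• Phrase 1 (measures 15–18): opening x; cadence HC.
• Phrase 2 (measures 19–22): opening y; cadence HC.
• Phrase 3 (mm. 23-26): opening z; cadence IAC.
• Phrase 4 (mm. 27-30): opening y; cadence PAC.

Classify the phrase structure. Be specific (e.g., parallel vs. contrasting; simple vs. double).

contrasting double period

Four phrases in two halves: the first half (mm. 15-22) ends with a half cadence, the second (bars 23-30) with a perfect authentic cadence — a large antecedent–consequent pair, i.e. a double period.
Phrase 3 begins with different material from phrase 1, making it contrasting.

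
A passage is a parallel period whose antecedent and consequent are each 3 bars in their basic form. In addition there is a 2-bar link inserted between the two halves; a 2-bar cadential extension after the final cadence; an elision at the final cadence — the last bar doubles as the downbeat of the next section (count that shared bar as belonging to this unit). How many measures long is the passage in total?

Basic parallel period: 3 + 3 = 6 bars.
6 (basic form) + 2 (link) + 2 (cadential extension) = 10.
The elision shares a bar with the next section but does not change this unit's count.

10 measures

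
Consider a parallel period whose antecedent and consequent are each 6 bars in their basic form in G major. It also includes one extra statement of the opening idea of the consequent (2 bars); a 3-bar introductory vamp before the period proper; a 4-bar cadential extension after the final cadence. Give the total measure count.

Basic parallel period: 6 + 6 = 12 bars.
12 (basic form) + 2 (extra statement) + 3 (introduction) + 4 (cadential extension) = 21.

21 measures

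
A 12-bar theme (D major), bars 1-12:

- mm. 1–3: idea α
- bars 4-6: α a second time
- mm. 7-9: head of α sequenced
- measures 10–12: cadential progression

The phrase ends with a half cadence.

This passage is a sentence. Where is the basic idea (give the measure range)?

The presentation of a sentence is the basic idea (mm. 1-3) plus its repetition (measures 4–6); the basic idea is therefore measures 1-3.

measures 1–3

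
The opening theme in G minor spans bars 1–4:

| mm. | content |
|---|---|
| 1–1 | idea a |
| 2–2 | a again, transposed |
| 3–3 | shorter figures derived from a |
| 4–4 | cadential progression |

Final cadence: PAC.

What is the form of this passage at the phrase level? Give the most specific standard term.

Basic idea (bar 1) + its repetition (measure 2) form the presentation; fragmentation and cadence (mm. 3–4) form the continuation — the 4-bar whole is a sentence.

sentence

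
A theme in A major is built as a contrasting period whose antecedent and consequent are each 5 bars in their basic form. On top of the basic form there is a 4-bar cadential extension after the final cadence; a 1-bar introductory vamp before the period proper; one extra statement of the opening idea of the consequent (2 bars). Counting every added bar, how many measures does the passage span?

Basic contrasting period: 5 + 5 = 10 bars.
10 (basic form) + 4 (cadential extension) + 1 (introduction) + 2 (extra statement) = 17.

17 measures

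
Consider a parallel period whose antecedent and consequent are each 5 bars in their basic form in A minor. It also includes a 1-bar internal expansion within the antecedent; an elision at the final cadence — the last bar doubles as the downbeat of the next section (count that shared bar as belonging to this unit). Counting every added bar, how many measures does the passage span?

11 measures

Basic parallel period: 5 + 5 = 10 bars.
10 (basic form) + 1 (internal expansion) = 11.
The elision shares a bar with the next section but does not change this unit's count.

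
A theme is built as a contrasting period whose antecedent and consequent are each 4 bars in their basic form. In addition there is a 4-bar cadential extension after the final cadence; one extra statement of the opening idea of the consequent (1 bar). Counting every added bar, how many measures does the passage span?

13 measures

Basic contrasting period: 4 + 4 = 8 bars.
8 (basic form) + 4 (cadential extension) + 1 (extra statement) = 13.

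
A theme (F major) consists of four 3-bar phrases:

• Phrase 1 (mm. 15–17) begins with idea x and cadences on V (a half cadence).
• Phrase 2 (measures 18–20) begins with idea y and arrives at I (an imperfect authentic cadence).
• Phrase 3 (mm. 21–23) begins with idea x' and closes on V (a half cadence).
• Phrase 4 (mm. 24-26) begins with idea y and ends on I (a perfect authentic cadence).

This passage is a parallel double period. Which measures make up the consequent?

In a double period the four phrases pair into a large antecedent (phrases 1–2, ending imperfect authentic cadence) and a large consequent (phrases 3–4, ending perfect authentic cadence). The consequent spans bars 21-26.

measures 21–26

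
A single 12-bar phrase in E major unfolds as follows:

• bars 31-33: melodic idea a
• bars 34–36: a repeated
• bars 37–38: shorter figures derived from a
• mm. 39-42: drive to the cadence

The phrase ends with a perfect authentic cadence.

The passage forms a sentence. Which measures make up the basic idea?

measures 31–33

The presentation of a sentence is the basic idea (mm. 31–33) plus its repetition (measures 34-36); the basic idea is therefore bars 31-33.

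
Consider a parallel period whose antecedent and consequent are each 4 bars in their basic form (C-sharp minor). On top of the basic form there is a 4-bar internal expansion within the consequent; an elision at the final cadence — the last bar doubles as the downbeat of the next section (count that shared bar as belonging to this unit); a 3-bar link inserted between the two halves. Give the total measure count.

15 measures

Basic parallel period: 4 + 4 = 8 bars.
8 (basic form) + 4 (internal expansion) + 3 (link) = 15.
The elision shares a bar with the next section but does not change this unit's count.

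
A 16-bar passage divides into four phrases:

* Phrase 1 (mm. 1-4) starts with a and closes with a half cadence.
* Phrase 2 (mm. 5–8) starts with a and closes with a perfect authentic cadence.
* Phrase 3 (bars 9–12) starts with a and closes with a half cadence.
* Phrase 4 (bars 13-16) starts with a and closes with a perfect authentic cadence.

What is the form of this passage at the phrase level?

The cadence pattern HC–PAC–HC–PAC is weak–strong twice, and phrases 3–4 restate phrases 1–2: a period heard twice, not a double period (which would end weakly at phrase 2).

repeated period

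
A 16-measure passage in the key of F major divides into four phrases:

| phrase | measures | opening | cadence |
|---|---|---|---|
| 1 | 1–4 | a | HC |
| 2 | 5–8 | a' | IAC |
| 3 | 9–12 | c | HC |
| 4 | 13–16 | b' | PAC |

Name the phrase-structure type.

Four phrases in two halves: the first half (bars 1–8) ends with an imperfect authentic cadence, the second (mm. 9-16) with a perfect authentic cadence — a large antecedent–consequent pair, i.e. a double period.
Phrase 3 begins with different material from phrase 1, making it contrasting.

contrasting double period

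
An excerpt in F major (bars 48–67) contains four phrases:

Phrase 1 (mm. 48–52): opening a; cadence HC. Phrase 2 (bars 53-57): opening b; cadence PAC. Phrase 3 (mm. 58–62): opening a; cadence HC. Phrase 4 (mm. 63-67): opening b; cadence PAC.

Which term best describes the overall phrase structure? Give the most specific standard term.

The cadence pattern HC–PAC–HC–PAC is weak–strong twice, and phrases 3–4 restate phrases 1–2: a period heard twice, not a double period (which would end weakly at phrase 2).

repeated period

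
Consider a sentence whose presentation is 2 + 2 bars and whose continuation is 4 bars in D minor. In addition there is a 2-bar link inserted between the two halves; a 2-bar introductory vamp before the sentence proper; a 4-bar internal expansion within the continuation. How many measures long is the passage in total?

Basic sentence: 2 + 2 + 4 = 8 bars.
8 (basic form) + 2 (link) + 2 (introduction) + 4 (internal expansion) = 16.

16 measures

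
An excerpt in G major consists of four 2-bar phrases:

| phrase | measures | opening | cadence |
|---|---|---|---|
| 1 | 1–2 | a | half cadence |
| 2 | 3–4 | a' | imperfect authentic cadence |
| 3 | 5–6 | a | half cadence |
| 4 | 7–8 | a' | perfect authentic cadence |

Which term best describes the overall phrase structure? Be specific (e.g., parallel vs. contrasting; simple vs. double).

parallel double period

Four phrases in two halves: the first half (mm. 1–4) ends with an imperfect authentic cadence, the second (measures 5–8) with a perfect authentic cadence — a large antecedent–consequent pair, i.e. a double period.
Phrase 3 begins with the same material as phrase 1, making it parallel.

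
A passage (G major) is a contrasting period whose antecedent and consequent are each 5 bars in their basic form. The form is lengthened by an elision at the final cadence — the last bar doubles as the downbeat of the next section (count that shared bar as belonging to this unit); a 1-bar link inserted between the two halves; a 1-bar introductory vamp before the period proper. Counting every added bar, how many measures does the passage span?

Basic contrasting period: 5 + 5 = 10 bars.
10 (basic form) + 1 (link) + 1 (introduction) = 12.
The elision shares a bar with the next section but does not change this unit's count.

12 measures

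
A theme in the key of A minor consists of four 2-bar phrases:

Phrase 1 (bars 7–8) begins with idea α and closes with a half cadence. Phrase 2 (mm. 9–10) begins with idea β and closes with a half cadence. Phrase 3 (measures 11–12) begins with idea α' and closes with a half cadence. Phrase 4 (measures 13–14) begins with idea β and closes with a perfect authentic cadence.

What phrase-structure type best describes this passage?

Four phrases in two halves: the first half (mm. 7–10) ends with a half cadence, the second (mm. 11-14) with a perfect authentic cadence — a large antecedent–consequent pair, i.e. a double period.
Phrase 3 begins with the same material as phrase 1, making it parallel.

parallel double period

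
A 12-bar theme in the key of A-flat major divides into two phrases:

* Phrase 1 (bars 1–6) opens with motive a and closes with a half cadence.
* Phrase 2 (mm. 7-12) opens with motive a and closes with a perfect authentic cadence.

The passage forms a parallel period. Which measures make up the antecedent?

The phrase ending with the weaker cadence (half cadence) is the antecedent; the one ending more conclusively (perfect authentic cadence) is the consequent. The antecedent is measures 1–6.

measures 1–6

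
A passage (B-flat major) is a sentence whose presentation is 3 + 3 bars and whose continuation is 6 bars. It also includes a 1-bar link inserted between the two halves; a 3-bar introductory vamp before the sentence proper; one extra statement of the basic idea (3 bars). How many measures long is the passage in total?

Basic sentence: 3 + 3 + 6 = 12 bars.
12 (basic form) + 1 (link) + 3 (introduction) + 3 (extra statement) = 19.

19 measures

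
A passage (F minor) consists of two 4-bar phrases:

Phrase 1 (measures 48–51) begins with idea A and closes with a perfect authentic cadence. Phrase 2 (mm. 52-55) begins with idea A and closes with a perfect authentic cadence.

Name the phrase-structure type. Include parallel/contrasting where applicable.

Both phrases have the same opening (A) and the same cadence (perfect authentic cadence): the second is a restatement, not a consequent, so this is a repeated phrase rather than a period.

repeated phrase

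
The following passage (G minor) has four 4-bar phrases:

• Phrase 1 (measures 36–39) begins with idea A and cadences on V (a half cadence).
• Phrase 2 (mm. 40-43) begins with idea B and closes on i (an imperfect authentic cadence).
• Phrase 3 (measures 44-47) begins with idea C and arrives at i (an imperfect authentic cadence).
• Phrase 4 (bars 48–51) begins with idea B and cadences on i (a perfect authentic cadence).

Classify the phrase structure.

Four phrases in two halves: the first half (mm. 36–43) ends with an imperfect authentic cadence, the second (measures 44–51) with a perfect authentic cadence — a large antecedent–consequent pair, i.e. a double period.
Phrase 3 begins with different material from phrase 1, making it contrasting.

contrasting double period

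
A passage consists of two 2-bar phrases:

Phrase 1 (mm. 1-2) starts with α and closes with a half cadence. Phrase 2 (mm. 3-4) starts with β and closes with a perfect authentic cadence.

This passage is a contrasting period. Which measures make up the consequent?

The antecedent is the phrase ending with the weaker cadence (half cadence, phrase 1) and the consequent the one ending more conclusively (perfect authentic cadence, phrase 2); the consequent is mm. 3-4.

measures 3–4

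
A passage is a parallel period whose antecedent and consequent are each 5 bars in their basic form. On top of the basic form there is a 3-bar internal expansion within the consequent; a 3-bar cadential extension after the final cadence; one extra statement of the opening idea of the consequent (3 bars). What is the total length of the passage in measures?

19 measures

Basic parallel period: 5 + 5 = 10 bars.
10 (basic form) + 3 (internal expansion) + 3 (cadential extension) + 3 (extra statement) = 19.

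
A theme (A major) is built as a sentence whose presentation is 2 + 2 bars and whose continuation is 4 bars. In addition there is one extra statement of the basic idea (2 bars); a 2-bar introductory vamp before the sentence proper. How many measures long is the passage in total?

12 measures

Basic sentence: 2 + 2 + 4 = 8 bars.
8 (basic form) + 2 (extra statement) + 2 (introduction) = 12.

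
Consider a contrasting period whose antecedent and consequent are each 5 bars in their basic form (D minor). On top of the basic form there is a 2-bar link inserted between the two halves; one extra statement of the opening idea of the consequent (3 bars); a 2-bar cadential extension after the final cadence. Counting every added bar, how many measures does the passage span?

17 measures

Basic contrasting period: 5 + 5 = 10 bars.
10 (basic form) + 2 (link) + 3 (extra statement) + 2 (cadential extension) = 17.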